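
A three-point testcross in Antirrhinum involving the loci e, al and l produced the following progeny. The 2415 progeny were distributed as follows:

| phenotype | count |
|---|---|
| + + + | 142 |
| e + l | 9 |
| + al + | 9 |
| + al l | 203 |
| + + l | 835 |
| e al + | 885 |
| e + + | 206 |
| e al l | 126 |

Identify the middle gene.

e

The two most frequent reciprocal classes, + + l and e al +, are the parental types, so the F1 was + + l / e al +.
The two rarest classes, e + l and + al +, are the double crossovers. Comparing them with the parentals, only the e allele has switched, so e is the middle locus and the order is al – e – l.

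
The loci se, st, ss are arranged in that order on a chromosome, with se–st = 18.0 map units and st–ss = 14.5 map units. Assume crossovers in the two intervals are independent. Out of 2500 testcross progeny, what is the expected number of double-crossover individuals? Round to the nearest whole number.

Map distances give recombination frequencies of 0.180 and 0.145 for the two intervals.
With no interference, expected double-crossover frequency = 0.180 × 0.145 = 0.02610.
Expected number = 0.02610 × 2500 = 65.25 ≈ 65.

65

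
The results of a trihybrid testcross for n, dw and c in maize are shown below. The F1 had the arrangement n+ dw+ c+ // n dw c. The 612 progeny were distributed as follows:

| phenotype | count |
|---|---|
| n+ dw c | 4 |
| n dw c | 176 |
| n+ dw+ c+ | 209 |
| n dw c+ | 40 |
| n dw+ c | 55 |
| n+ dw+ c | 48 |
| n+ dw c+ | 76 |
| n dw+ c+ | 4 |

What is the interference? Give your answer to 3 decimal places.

The two rarest classes, n dw+ c+ and n+ dw c, are the double crossovers. Comparing them with the parentals, only the n allele has switched, so n is the middle locus and the order is c – n – dw.
c–n: (88 + 8)/612 = 0.1569; n–dw: (131 + 8)/612 = 0.2271.
Expected DCO frequency = 0.1569 × 0.2271 ≈ 0.03563; observed = 8/612 ≈ 0.01307.
Coefficient of coincidence = 0.01307/0.03563 ≈ 0.367; interference = 1 − 0.367 = 0.633.

0.633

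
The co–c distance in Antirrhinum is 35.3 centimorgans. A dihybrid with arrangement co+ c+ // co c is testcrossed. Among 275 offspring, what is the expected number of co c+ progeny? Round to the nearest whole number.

49

A map distance of 35.3 centimorgans corresponds to a recombination frequency of 0.353.
The F1 is co+ c+ / co c, so co c+ is a recombinant gamete class with expected frequency r/2 = 0.353/2 = 0.1765.
Expected number = 0.1765 × 275 = 48.54 ≈ 49.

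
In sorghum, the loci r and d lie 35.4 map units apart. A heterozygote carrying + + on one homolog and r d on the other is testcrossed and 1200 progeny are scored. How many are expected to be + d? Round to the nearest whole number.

212

A map distance of 35.4 map units corresponds to a recombination frequency of 0.354.
The F1 is + + / r d, so + d is a recombinant gamete class with expected frequency r/2 = 0.354/2 = 0.1770.
Expected number = 0.1770 × 1200 = 212.40 ≈ 212.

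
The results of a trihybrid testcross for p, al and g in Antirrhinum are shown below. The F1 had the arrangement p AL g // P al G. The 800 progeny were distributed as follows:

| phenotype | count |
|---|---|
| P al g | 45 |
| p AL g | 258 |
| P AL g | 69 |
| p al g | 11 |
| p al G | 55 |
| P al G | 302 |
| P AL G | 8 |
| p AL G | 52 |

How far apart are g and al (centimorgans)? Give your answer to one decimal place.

The two rarest classes, p al g and P AL G, are the double crossovers. Comparing them with the parentals, only the al allele has switched, so al is the middle locus and the order is g – al – p.
Crossovers in the g–al interval produce the single-crossover classes p AL G and P al g (52 + 45 = 97) plus the double crossovers (19).
RF(g–al) = (97 + 19) / 800 = 116/800 = 0.1450 → 14.5 centimorgans.

14.5 centimorgans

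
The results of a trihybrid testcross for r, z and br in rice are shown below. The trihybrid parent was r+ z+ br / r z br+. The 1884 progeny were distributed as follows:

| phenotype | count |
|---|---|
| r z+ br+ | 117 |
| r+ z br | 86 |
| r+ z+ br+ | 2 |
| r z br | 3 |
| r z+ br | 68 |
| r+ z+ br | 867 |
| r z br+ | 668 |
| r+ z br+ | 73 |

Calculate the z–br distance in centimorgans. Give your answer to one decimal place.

11.0 centimorgans

The two rarest classes, r+ z+ br+ and r z br, are the double crossovers. Comparing them with the parentals, only the br allele has switched, so br is the middle locus and the order is z – br – r.
Crossovers in the z–br interval produce the single-crossover classes r+ z br and r z+ br+ (86 + 117 = 203) plus the double crossovers (5).
RF(z–br) = (203 + 5) / 1884 = 208/1884 = 0.1104 → 11.0 centimorgans.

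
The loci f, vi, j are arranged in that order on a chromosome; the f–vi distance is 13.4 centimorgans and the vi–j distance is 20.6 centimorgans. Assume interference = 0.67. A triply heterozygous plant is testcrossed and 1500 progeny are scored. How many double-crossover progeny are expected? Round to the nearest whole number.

14

Map distances give recombination frequencies of 0.134 and 0.206 for the two intervals.
With interference 0.67 (so coincidence = 0.33), expected double-crossover frequency = 0.134 × 0.206 × 0.33 = 0.00911.
Expected number = 0.00911 × 1500 = 13.66 ≈ 14.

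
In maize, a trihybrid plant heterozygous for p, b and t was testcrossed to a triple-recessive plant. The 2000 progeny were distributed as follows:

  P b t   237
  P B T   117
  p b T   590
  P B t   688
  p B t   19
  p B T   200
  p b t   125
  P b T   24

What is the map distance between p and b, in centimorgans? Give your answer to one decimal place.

24.0 centimorgans

The two most frequent reciprocal classes, P B t and p b T, are the parental types, so the F1 was P B t / p b T.
The two rarest classes, p B t and P b T, are the double crossovers. Comparing them with the parentals, only the p allele has switched, so p is the middle locus and the order is t – p – b.
Crossovers in the p–b interval produce the single-crossover classes P b t and p B T (237 + 200 = 437) plus the double crossovers (43).
RF(p–b) = (437 + 43) / 2000 = 480/2000 = 0.2400 → 24.0 centimorgans.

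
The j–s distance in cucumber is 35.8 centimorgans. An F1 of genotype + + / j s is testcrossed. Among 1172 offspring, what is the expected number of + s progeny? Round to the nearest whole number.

210

A map distance of 35.8 centimorgans corresponds to a recombination frequency of 0.358.
The F1 is + + / j s, so + s is a recombinant gamete class with expected frequency r/2 = 0.358/2 = 0.1790.
Expected number = 0.1790 × 1172 = 209.79 ≈ 210.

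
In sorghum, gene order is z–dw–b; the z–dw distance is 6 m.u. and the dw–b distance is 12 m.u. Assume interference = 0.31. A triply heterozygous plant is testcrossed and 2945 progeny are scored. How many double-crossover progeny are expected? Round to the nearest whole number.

15

Map distances give recombination frequencies of 0.060 and 0.120 for the two intervals.
With interference 0.31 (so coincidence = 0.69), expected double-crossover frequency = 0.060 × 0.120 × 0.69 = 0.00497.
Expected number = 0.00497 × 2945 = 14.63 ≈ 15.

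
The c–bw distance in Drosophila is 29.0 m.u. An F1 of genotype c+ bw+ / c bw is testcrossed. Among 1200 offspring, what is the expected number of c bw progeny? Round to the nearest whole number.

A map distance of 29.0 m.u. corresponds to a recombination frequency of 0.290.
The F1 is c+ bw+ / c bw, so c bw is a parental gamete class with expected frequency (1 − r)/2 = 0.710/2 = 0.3550.
Expected number = 0.3550 × 1200 = 426.00 ≈ 426.

426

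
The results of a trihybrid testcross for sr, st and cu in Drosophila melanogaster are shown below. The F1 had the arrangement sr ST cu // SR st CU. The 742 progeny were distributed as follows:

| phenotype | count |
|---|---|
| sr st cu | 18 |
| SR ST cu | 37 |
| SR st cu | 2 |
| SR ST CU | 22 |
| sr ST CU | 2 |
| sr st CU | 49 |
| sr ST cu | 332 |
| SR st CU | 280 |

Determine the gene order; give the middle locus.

The two rarest classes, sr ST CU and SR st cu, are the double crossovers. Comparing them with the parentals, only the cu allele has switched, so cu is the middle locus and the order is sr – cu – st.

cu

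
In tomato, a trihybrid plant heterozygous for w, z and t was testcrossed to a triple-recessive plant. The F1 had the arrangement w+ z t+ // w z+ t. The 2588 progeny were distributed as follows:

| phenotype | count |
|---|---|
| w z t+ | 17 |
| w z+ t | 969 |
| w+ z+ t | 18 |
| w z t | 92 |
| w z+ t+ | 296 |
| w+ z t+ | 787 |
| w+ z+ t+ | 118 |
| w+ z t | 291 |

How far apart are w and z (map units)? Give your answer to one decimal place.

The two rarest classes, w z t+ and w+ z+ t, are the double crossovers. Comparing them with the parentals, only the w allele has switched, so w is the middle locus and the order is t – w – z.
Crossovers in the w–z interval produce the single-crossover classes w+ z+ t+ and w z t (118 + 92 = 210) plus the double crossovers (35).
RF(w–z) = (210 + 35) / 2588 = 245/2588 = 0.0947 → 9.5 map units.

9.5 map units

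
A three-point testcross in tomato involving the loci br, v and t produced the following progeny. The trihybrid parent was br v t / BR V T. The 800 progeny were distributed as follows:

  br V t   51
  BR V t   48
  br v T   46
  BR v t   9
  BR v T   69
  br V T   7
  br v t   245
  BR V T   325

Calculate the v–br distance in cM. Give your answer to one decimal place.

The two rarest classes, BR v t and br V T, are the double crossovers. Comparing them with the parentals, only the br allele has switched, so br is the middle locus and the order is v – br – t.
Crossovers in the v–br interval produce the single-crossover classes br V t and BR v T (51 + 69 = 120) plus the double crossovers (16).
RF(v–br) = (120 + 16) / 800 = 136/800 = 0.1700 → 17.0 cM.

17.0 cM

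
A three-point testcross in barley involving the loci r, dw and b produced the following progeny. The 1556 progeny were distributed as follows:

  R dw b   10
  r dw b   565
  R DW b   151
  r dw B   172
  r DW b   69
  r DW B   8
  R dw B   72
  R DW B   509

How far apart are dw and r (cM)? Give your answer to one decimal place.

10.2 cM

The two most frequent reciprocal classes, r dw b and R DW B, are the parental types, so the F1 was r dw b / R DW B.
The two rarest classes, R dw b and r DW B, are the double crossovers. Comparing them with the parentals, only the r allele has switched, so r is the middle locus and the order is dw – r – b.
Crossovers in the dw–r interval produce the single-crossover classes r DW b and R dw B (69 + 72 = 141) plus the double crossovers (18).
RF(dw–r) = (141 + 18) / 1556 = 159/1556 = 0.1022 → 10.2 cM.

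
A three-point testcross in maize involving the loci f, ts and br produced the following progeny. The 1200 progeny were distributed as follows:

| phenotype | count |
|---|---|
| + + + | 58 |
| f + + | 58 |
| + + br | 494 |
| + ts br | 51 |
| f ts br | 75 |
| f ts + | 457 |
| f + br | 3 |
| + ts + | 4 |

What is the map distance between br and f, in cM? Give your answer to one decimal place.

The two most frequent reciprocal classes, + + br and f ts +, are the parental types, so the F1 was + + br / f ts +.
The two rarest classes, f + br and + ts +, are the double crossovers. Comparing them with the parentals, only the f allele has switched, so f is the middle locus and the order is br – f – ts.
Crossovers in the br–f interval produce the single-crossover classes + + + and f ts br (58 + 75 = 133) plus the double crossovers (7).
RF(br–f) = (133 + 7) / 1200 = 140/1200 = 0.1167 → 11.7 cM.

11.7 cM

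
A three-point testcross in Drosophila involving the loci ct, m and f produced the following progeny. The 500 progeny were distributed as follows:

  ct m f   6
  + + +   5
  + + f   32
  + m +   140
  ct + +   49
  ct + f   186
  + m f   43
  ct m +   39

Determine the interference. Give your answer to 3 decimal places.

0.349

The two most frequent reciprocal classes, + m + and ct + f, are the parental types, so the F1 was + m + / ct + f.
The two rarest classes, + + + and ct m f, are the double crossovers. Comparing them with the parentals, only the m allele has switched, so m is the middle locus and the order is ct – m – f.
ct–m: (71 + 11)/500 = 0.1640; m–f: (92 + 11)/500 = 0.2060.
Expected DCO frequency = 0.1640 × 0.2060 ≈ 0.03378; observed = 11/500 ≈ 0.02200.
Coefficient of coincidence = 0.02200/0.03378 ≈ 0.651; interference = 1 − 0.651 = 0.349.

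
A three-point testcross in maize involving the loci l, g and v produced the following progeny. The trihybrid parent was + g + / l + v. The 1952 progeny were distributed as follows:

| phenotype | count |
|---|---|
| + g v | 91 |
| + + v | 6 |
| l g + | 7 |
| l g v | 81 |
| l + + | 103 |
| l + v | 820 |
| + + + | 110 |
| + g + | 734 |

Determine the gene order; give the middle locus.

l

The two rarest classes, l g + and + + v, are the double crossovers. Comparing them with the parentals, only the l allele has switched, so l is the middle locus and the order is g – l – v.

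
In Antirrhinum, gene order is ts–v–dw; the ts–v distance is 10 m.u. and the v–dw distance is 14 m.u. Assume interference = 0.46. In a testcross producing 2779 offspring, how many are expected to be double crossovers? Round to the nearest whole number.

Map distances give recombination frequencies of 0.100 and 0.140 for the two intervals.
With interference 0.46 (so coincidence = 0.54), expected double-crossover frequency = 0.100 × 0.140 × 0.54 = 0.00756.
Expected number = 0.00756 × 2779 = 21.01 ≈ 21.

21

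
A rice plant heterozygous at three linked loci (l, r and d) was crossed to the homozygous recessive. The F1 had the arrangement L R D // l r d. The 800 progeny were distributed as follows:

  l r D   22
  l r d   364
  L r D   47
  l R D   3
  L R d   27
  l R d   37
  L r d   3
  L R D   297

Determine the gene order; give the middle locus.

The two rarest classes, l R D and L r d, are the double crossovers. Comparing them with the parentals, only the l allele has switched, so l is the middle locus and the order is r – l – d.

l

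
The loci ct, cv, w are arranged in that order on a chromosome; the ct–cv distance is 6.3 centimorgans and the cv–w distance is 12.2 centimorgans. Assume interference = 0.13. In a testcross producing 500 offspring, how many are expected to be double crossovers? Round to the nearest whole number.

Map distances give recombination frequencies of 0.063 and 0.122 for the two intervals.
With interference 0.13 (so coincidence = 0.87), expected double-crossover frequency = 0.063 × 0.122 × 0.87 = 0.00669.
Expected number = 0.00669 × 500 = 3.34 ≈ 3.

3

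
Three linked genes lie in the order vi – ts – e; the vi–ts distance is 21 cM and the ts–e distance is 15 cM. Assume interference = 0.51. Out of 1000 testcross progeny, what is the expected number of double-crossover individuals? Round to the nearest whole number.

Map distances give recombination frequencies of 0.210 and 0.150 for the two intervals.
With interference 0.51 (so coincidence = 0.49), expected double-crossover frequency = 0.210 × 0.150 × 0.49 = 0.01543.
Expected number = 0.01543 × 1000 = 15.43 ≈ 15.

15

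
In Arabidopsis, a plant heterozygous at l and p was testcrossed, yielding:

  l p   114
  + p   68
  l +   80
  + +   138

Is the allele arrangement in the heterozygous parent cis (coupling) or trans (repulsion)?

The two most frequent classes are + + (138) and l p (114); these are the parental (non-recombinant) types.
So the F1 carried + + on one chromosome and l p on the other — the recessive alleles are on the same chromosome (cis / coupling).

cis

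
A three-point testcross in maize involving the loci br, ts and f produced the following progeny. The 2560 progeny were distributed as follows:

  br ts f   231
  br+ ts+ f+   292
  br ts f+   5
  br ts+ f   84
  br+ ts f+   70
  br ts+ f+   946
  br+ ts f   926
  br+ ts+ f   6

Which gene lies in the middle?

ts

The two most frequent reciprocal classes, br ts+ f+ and br+ ts f, are the parental types, so the F1 was br ts+ f+ / br+ ts f.
The two rarest classes, br ts f+ and br+ ts+ f, are the double crossovers. Comparing them with the parentals, only the ts allele has switched, so ts is the middle locus and the order is f – ts – br.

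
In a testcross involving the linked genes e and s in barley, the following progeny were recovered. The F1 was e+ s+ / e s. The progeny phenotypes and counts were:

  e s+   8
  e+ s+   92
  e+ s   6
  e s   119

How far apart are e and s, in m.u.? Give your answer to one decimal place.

The recombinant classes are e+ s and e s+: 6 + 8 = 14.
Recombination frequency = 14/225 = 0.0622 ≈ 6.2%, i.e. 6.2 m.u.

6.2 m.u.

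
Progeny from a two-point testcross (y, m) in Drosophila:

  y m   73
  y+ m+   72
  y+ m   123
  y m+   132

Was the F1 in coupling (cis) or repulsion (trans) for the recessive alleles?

trans

The two most frequent classes are y+ m (123) and y m+ (132); these are the parental (non-recombinant) types.
So the F1 carried y+ m on one chromosome and y m+ on the other — the recessive alleles are on opposite chromosomes (trans / repulsion).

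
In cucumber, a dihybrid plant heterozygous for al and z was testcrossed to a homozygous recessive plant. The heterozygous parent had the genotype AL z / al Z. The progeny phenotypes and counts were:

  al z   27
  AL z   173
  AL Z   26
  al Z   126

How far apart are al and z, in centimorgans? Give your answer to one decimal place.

15.1 centimorgans

The recombinant classes are AL Z and al z: 26 + 27 = 53.
Recombination frequency = 53/352 = 0.1506 ≈ 15.1%, i.e. 15.1 centimorgans.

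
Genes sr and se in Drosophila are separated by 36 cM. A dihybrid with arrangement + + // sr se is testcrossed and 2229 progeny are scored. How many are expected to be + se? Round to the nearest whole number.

401

A map distance of 36 cM corresponds to a recombination frequency of 0.360.
The F1 is + + / sr se, so + se is a recombinant gamete class with expected frequency r/2 = 0.360/2 = 0.1800.
Expected number = 0.1800 × 2229 = 401.22 ≈ 401.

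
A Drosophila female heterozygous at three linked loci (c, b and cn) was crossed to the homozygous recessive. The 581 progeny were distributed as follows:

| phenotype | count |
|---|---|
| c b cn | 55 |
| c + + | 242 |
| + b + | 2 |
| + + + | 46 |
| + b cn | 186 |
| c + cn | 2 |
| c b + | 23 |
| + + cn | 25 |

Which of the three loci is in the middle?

The two most frequent reciprocal classes, + b cn and c + +, are the parental types, so the F1 was + b cn / c + +.
The two rarest classes, + b + and c + cn, are the double crossovers. Comparing them with the parentals, only the cn allele has switched, so cn is the middle locus and the order is b – cn – c.

cn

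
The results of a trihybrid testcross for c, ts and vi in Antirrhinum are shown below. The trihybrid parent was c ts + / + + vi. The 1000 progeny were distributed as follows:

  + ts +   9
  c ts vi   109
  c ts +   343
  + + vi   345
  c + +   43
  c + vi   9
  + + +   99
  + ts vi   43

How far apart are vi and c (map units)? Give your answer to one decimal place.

22.6 map units

The two rarest classes, + ts + and c + vi, are the double crossovers. Comparing them with the parentals, only the c allele has switched, so c is the middle locus and the order is vi – c – ts.
Crossovers in the vi–c interval produce the single-crossover classes c ts vi and + + + (109 + 99 = 208) plus the double crossovers (18).
RF(vi–c) = (208 + 18) / 1000 = 226/1000 = 0.2260 → 22.6 map units.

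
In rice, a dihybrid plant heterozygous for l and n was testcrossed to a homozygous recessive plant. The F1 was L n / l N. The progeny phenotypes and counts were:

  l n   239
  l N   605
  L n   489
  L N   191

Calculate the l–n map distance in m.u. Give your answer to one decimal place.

28.2 m.u.

The recombinant classes are L N and l n: 191 + 239 = 430.
Recombination frequency = 430/1524 = 0.2822 ≈ 28.2%, i.e. 28.2 m.u.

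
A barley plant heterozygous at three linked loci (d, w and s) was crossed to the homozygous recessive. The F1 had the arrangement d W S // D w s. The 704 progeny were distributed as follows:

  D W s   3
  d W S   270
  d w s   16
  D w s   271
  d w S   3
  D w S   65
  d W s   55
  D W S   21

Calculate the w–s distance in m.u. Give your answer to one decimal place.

The two rarest classes, d w S and D W s, are the double crossovers. Comparing them with the parentals, only the w allele has switched, so w is the middle locus and the order is d – w – s.
Crossovers in the w–s interval produce the single-crossover classes d W s and D w S (55 + 65 = 120) plus the double crossovers (6).
RF(w–s) = (120 + 6) / 704 = 126/704 = 0.1790 → 17.9 m.u.

17.9 m.u.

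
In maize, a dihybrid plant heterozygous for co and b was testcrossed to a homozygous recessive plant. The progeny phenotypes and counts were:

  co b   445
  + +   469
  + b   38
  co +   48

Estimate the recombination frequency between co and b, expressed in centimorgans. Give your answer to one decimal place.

8.6 centimorgans

The two most frequent classes, + + (469) and co b (445), are the parental types, so the F1 was + + / co b.
The recombinant classes are + b and co +: 38 + 48 = 86.
Recombination frequency = 86/1000 = 0.0860 ≈ 8.6%, i.e. 8.6 centimorgans.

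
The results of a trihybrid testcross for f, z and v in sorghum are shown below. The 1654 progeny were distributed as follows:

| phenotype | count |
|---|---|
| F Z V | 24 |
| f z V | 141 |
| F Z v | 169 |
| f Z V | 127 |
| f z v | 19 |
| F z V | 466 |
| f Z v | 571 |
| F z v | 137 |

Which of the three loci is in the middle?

The two most frequent reciprocal classes, f Z v and F z V, are the parental types, so the F1 was f Z v / F z V.
The two rarest classes, f z v and F Z V, are the double crossovers. Comparing them with the parentals, only the z allele has switched, so z is the middle locus and the order is f – z – v.

z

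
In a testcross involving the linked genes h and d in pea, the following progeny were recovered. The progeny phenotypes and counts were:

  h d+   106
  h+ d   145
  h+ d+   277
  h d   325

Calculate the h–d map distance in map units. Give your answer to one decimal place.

The two most frequent classes, h+ d+ (277) and h d (325), are the parental types, so the F1 was h+ d+ / h d.
The recombinant classes are h+ d and h d+: 145 + 106 = 251.
Recombination frequency = 251/853 = 0.2943 ≈ 29.4%, i.e. 29.4 map units.

29.4 map units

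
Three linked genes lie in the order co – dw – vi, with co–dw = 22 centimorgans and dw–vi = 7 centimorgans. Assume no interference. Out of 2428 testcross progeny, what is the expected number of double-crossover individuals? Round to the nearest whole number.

37

Map distances give recombination frequencies of 0.220 and 0.070 for the two intervals.
With no interference, expected double-crossover frequency = 0.220 × 0.070 = 0.01540.
Expected number = 0.01540 × 2428 = 37.39 ≈ 37.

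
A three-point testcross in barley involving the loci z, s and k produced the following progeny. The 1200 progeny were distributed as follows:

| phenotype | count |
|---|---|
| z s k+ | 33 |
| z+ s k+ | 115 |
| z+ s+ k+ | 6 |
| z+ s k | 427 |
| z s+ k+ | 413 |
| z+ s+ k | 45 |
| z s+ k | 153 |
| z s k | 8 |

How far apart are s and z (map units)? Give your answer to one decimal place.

7.7 map units

The two most frequent reciprocal classes, z+ s k and z s+ k+, are the parental types, so the F1 was z+ s k / z s+ k+.
The two rarest classes, z s k and z+ s+ k+, are the double crossovers. Comparing them with the parentals, only the z allele has switched, so z is the middle locus and the order is s – z – k.
Crossovers in the s–z interval produce the single-crossover classes z+ s+ k and z s k+ (45 + 33 = 78) plus the double crossovers (14).
RF(s–z) = (78 + 14) / 1200 = 92/1200 = 0.0767 → 7.7 map units.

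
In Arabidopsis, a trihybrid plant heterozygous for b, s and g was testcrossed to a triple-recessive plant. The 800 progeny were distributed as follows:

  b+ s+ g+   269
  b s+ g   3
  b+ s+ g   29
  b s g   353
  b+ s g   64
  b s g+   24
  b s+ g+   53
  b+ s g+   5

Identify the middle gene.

The two most frequent reciprocal classes, b s g and b+ s+ g+, are the parental types, so the F1 was b s g / b+ s+ g+.
The two rarest classes, b s+ g and b+ s g+, are the double crossovers. Comparing them with the parentals, only the s allele has switched, so s is the middle locus and the order is g – s – b.

s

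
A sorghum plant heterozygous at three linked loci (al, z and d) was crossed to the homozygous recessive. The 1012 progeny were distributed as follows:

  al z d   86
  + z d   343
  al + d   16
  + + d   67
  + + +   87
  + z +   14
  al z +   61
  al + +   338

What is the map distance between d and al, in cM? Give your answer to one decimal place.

20.1 cM

The two most frequent reciprocal classes, al + + and + z d, are the parental types, so the F1 was al + + / + z d.
The two rarest classes, al + d and + z +, are the double crossovers. Comparing them with the parentals, only the d allele has switched, so d is the middle locus and the order is z – d – al.
Crossovers in the d–al interval produce the single-crossover classes + + + and al z d (87 + 86 = 173) plus the double crossovers (30).
RF(d–al) = (173 + 30) / 1012 = 203/1012 = 0.2006 → 20.1 cM.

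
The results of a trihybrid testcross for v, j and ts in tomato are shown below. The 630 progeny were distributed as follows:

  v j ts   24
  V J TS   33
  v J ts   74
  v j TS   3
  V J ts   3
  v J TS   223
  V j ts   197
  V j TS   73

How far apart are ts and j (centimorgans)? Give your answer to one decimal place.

The two most frequent reciprocal classes, v J TS and V j ts, are the parental types, so the F1 was v J TS / V j ts.
The two rarest classes, v j TS and V J ts, are the double crossovers. Comparing them with the parentals, only the j allele has switched, so j is the middle locus and the order is v – j – ts.
Crossovers in the j–ts interval produce the single-crossover classes v J ts and V j TS (74 + 73 = 147) plus the double crossovers (6).
RF(j–ts) = (147 + 6) / 630 = 153/630 = 0.2429 → 24.3 centimorgans.

24.3 centimorgans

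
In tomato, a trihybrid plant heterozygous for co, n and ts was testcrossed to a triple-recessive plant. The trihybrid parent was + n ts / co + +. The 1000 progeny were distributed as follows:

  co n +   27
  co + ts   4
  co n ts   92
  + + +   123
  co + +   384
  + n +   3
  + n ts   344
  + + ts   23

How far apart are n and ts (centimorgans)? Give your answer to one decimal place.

The two rarest classes, + n + and co + ts, are the double crossovers. Comparing them with the parentals, only the ts allele has switched, so ts is the middle locus and the order is n – ts – co.
Crossovers in the n–ts interval produce the single-crossover classes + + ts and co n + (23 + 27 = 50) plus the double crossovers (7).
RF(n–ts) = (50 + 7) / 1000 = 57/1000 = 0.0570 → 5.7 centimorgans.

5.7 centimorgans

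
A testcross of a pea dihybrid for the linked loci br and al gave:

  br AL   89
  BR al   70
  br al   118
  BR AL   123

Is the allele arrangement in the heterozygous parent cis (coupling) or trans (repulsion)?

The two most frequent classes are BR AL (123) and br al (118); these are the parental (non-recombinant) types.
So the F1 carried BR AL on one chromosome and br al on the other — the recessive alleles are on the same chromosome (cis / coupling).

cis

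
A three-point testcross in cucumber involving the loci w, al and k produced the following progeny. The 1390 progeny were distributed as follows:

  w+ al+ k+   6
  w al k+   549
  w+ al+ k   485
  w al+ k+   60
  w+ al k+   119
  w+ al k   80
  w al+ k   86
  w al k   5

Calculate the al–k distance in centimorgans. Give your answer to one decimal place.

10.9 centimorgans

The two most frequent reciprocal classes, w+ al+ k and w al k+, are the parental types, so the F1 was w+ al+ k / w al k+.
The two rarest classes, w+ al+ k+ and w al k, are the double crossovers. Comparing them with the parentals, only the k allele has switched, so k is the middle locus and the order is al – k – w.
Crossovers in the al–k interval produce the single-crossover classes w+ al k and w al+ k+ (80 + 60 = 140) plus the double crossovers (11).
RF(al–k) = (140 + 11) / 1390 = 151/1390 = 0.1086 → 10.9 centimorgans.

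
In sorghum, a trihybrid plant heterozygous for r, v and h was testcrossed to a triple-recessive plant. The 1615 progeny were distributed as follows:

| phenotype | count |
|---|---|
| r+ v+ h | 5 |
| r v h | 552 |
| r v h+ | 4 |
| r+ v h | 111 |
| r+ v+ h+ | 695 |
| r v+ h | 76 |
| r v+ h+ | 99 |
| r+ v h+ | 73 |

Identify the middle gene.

The two most frequent reciprocal classes, r v h and r+ v+ h+, are the parental types, so the F1 was r v h / r+ v+ h+.
The two rarest classes, r v h+ and r+ v+ h, are the double crossovers. Comparing them with the parentals, only the h allele has switched, so h is the middle locus and the order is v – h – r.

h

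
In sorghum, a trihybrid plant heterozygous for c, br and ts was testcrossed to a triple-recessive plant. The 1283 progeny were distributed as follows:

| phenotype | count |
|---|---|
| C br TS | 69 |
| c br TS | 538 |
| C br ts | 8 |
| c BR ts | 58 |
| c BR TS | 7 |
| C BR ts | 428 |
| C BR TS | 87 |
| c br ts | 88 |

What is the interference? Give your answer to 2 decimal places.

0.29

The two most frequent reciprocal classes, C BR ts and c br TS, are the parental types, so the F1 was C BR ts / c br TS.
The two rarest classes, C br ts and c BR TS, are the double crossovers. Comparing them with the parentals, only the br allele has switched, so br is the middle locus and the order is c – br – ts.
c–br: (127 + 15)/1283 = 0.1107; br–ts: (175 + 15)/1283 = 0.1481.
Expected DCO frequency = 0.1107 × 0.1481 ≈ 0.01639; observed = 15/1283 ≈ 0.01169.
Coefficient of coincidence = 0.01169/0.01639 ≈ 0.71; interference = 1 − 0.71 = 0.29.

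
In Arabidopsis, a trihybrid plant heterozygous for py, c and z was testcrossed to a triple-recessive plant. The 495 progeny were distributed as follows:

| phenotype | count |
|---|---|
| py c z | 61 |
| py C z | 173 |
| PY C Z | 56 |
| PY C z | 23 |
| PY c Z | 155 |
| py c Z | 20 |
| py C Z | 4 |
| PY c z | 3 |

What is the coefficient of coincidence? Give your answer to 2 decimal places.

The two most frequent reciprocal classes, PY c Z and py C z, are the parental types, so the F1 was PY c Z / py C z.
The two rarest classes, PY c z and py C Z, are the double crossovers. Comparing them with the parentals, only the z allele has switched, so z is the middle locus and the order is c – z – py.
c–z: (117 + 7)/495 = 0.2505; z–py: (43 + 7)/495 = 0.1010.
Expected DCO frequency = 0.2505 × 0.1010 ≈ 0.02530; observed = 7/495 ≈ 0.01414.
Coefficient of coincidence = 0.01414/0.02530 ≈ 0.56.

0.56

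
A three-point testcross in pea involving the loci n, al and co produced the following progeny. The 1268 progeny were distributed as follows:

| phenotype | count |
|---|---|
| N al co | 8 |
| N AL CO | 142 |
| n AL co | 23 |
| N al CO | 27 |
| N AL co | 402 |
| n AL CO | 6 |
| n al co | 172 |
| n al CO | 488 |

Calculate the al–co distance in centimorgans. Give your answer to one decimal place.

The two most frequent reciprocal classes, N AL co and n al CO, are the parental types, so the F1 was N AL co / n al CO.
The two rarest classes, N al co and n AL CO, are the double crossovers. Comparing them with the parentals, only the al allele has switched, so al is the middle locus and the order is n – al – co.
Crossovers in the al–co interval produce the single-crossover classes N AL CO and n al co (142 + 172 = 314) plus the double crossovers (14).
RF(al–co) = (314 + 14) / 1268 = 328/1268 = 0.2587 → 25.9 centimorgans.

25.9 centimorgans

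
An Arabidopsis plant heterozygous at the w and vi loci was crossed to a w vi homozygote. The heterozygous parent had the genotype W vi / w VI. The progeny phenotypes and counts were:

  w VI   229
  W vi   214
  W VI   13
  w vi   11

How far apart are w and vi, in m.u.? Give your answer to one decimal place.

The recombinant classes are W VI and w vi: 13 + 11 = 24.
Recombination frequency = 24/467 = 0.0514 ≈ 5.1%, i.e. 5.1 m.u.

5.1 m.u.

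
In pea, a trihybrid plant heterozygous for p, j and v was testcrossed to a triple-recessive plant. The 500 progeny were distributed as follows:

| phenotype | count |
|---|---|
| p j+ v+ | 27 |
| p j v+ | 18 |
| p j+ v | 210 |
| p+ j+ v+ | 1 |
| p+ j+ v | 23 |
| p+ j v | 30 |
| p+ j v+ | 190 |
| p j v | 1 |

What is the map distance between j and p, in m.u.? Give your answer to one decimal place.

The two most frequent reciprocal classes, p+ j v+ and p j+ v, are the parental types, so the F1 was p+ j v+ / p j+ v.
The two rarest classes, p+ j+ v+ and p j v, are the double crossovers. Comparing them with the parentals, only the j allele has switched, so j is the middle locus and the order is p – j – v.
Crossovers in the p–j interval produce the single-crossover classes p j v+ and p+ j+ v (18 + 23 = 41) plus the double crossovers (2).
RF(p–j) = (41 + 2) / 500 = 43/500 = 0.0860 → 8.6 m.u.

8.6 m.u.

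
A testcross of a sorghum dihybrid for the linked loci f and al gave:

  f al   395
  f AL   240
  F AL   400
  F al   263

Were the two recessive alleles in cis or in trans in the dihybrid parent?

cis

The two most frequent classes are F AL (400) and f al (395); these are the parental (non-recombinant) types.
So the F1 carried F AL on one chromosome and f al on the other — the recessive alleles are on the same chromosome (cis / coupling).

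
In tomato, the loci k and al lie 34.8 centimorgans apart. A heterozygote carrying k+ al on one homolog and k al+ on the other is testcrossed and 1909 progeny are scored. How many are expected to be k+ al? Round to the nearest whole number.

A map distance of 34.8 centimorgans corresponds to a recombination frequency of 0.348.
The F1 is k+ al / k al+, so k+ al is a parental gamete class with expected frequency (1 − r)/2 = 0.652/2 = 0.3260.
Expected number = 0.3260 × 1909 = 622.33 ≈ 622.

622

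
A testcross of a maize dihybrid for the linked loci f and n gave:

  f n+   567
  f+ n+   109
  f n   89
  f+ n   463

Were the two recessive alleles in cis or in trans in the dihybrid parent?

trans

The two most frequent classes are f+ n (463) and f n+ (567); these are the parental (non-recombinant) types.
So the F1 carried f+ n on one chromosome and f n+ on the other — the recessive alleles are on opposite chromosomes (trans / repulsion).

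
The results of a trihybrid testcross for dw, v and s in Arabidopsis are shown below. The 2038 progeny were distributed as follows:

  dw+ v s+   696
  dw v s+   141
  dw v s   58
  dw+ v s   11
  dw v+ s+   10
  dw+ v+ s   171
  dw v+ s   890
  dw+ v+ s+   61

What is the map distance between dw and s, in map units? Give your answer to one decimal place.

The two most frequent reciprocal classes, dw+ v s+ and dw v+ s, are the parental types, so the F1 was dw+ v s+ / dw v+ s.
The two rarest classes, dw+ v s and dw v+ s+, are the double crossovers. Comparing them with the parentals, only the s allele has switched, so s is the middle locus and the order is dw – s – v.
Crossovers in the dw–s interval produce the single-crossover classes dw v s+ and dw+ v+ s (141 + 171 = 312) plus the double crossovers (21).
RF(dw–s) = (312 + 21) / 2038 = 333/2038 = 0.1634 → 16.3 map units.

16.3 map units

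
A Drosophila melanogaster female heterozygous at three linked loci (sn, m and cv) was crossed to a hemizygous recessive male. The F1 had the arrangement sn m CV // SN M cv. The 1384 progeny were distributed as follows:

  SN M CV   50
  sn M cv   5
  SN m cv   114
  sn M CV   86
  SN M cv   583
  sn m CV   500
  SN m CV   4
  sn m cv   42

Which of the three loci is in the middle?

The two rarest classes, SN m CV and sn M cv, are the double crossovers. Comparing them with the parentals, only the sn allele has switched, so sn is the middle locus and the order is m – sn – cv.

sn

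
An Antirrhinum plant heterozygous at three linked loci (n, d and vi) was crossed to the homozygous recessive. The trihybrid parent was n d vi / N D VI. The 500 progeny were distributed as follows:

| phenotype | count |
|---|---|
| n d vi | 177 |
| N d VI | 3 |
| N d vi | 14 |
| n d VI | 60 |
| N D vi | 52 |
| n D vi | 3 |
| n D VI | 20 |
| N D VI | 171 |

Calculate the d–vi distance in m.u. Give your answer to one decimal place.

The two rarest classes, n D vi and N d VI, are the double crossovers. Comparing them with the parentals, only the d allele has switched, so d is the middle locus and the order is vi – d – n.
Crossovers in the vi–d interval produce the single-crossover classes n d VI and N D vi (60 + 52 = 112) plus the double crossovers (6).
RF(vi–d) = (112 + 6) / 500 = 118/500 = 0.2360 → 23.6 m.u.

23.6 m.u.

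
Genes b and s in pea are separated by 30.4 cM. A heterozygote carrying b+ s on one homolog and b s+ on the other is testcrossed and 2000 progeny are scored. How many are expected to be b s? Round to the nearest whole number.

304

A map distance of 30.4 cM corresponds to a recombination frequency of 0.304.
The F1 is b+ s / b s+, so b s is a recombinant gamete class with expected frequency r/2 = 0.304/2 = 0.1520.
Expected number = 0.1520 × 2000 = 304.00 ≈ 304.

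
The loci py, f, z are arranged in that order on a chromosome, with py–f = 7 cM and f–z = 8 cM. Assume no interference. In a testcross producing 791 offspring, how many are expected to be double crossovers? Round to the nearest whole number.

Map distances give recombination frequencies of 0.070 and 0.080 for the two intervals.
With no interference, expected double-crossover frequency = 0.070 × 0.080 = 0.00560.
Expected number = 0.00560 × 791 = 4.43 ≈ 4.

4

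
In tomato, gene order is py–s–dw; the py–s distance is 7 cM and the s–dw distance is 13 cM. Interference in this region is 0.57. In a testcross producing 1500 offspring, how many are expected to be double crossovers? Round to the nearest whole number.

6

Map distances give recombination frequencies of 0.070 and 0.130 for the two intervals.
With interference 0.57 (so coincidence = 0.43), expected double-crossover frequency = 0.070 × 0.130 × 0.43 = 0.00391.
Expected number = 0.00391 × 1500 = 5.87 ≈ 6.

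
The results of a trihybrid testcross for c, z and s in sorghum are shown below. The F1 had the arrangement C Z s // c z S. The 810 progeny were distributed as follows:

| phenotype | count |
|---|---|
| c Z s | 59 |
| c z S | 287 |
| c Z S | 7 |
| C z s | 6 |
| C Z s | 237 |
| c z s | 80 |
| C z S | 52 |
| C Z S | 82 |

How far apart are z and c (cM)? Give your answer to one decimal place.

15.3 cM

The two rarest classes, C z s and c Z S, are the double crossovers. Comparing them with the parentals, only the z allele has switched, so z is the middle locus and the order is c – z – s.
Crossovers in the c–z interval produce the single-crossover classes c Z s and C z S (59 + 52 = 111) plus the double crossovers (13).
RF(c–z) = (111 + 13) / 810 = 124/810 = 0.1531 → 15.3 cM.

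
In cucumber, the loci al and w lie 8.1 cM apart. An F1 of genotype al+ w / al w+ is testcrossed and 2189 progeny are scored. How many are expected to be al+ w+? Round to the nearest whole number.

A map distance of 8.1 cM corresponds to a recombination frequency of 0.081.
The F1 is al+ w / al w+, so al+ w+ is a recombinant gamete class with expected frequency r/2 = 0.081/2 = 0.0405.
Expected number = 0.0405 × 2189 = 88.65 ≈ 89.

89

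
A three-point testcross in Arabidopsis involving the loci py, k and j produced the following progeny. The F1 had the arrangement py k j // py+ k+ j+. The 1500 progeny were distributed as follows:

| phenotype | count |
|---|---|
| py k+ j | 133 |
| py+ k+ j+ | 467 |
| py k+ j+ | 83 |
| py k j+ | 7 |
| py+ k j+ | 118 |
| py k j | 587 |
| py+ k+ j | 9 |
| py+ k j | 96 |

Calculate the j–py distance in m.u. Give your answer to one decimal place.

13.0 m.u.

The two rarest classes, py k j+ and py+ k+ j, are the double crossovers. Comparing them with the parentals, only the j allele has switched, so j is the middle locus and the order is py – j – k.
Crossovers in the py–j interval produce the single-crossover classes py+ k j and py k+ j+ (96 + 83 = 179) plus the double crossovers (16).
RF(py–j) = (179 + 16) / 1500 = 195/1500 = 0.1300 → 13.0 m.u.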